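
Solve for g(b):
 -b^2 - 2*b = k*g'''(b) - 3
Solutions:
 g(b) = C1 + C2*b + C3*b^2 - b^5/(60*k) - b^4/(12*k) + b^3/(2*k)


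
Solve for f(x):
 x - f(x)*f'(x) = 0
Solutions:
 f(x) = -sqrt(C1 + x^2)
 f(x) = sqrt(C1 + x^2)


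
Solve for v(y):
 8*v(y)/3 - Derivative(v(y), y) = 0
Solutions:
 v(y) = C1*exp(8*y/3)


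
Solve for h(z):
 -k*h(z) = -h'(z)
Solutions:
 h(z) = C1*exp(k*z)


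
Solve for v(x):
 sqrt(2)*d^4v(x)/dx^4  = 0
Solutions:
 v(x) = C1 + C2*x + C3*x^2 + C4*x^3


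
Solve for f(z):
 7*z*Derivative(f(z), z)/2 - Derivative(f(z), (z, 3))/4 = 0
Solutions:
 f(z) = C1 + Integral(C2*airyai(14^(1/3)*z) + C3*airybi(14^(1/3)*z), z)


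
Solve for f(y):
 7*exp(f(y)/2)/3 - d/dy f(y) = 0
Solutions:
 f(y) = 2*log(-1/(C1 + 7*y)) + 2*log(6)


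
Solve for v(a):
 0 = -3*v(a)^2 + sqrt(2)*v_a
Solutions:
 v(a) = -2/(C1 + 3*sqrt(2)*a)


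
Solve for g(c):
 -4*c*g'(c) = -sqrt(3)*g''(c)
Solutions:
 g(c) = C1 + C2*erfi(sqrt(2)*3^(3/4)*c/3)


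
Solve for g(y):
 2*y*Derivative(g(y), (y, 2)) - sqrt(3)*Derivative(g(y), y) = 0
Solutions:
 g(y) = C1 + C2*y^(sqrt(3)/2 + 1)


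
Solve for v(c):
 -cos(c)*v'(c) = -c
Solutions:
 v(c) = C1 + Integral(c/cos(c), c)


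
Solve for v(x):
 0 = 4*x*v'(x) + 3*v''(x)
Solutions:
 v(x) = C1 + C2*erf(sqrt(6)*x/3)


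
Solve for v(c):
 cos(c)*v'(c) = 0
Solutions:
 v(c) = C1


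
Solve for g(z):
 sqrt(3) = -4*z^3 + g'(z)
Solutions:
 g(z) = C1 + z^4 + sqrt(3)*z


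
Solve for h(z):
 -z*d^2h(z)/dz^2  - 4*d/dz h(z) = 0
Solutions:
 h(z) = C1 + C2/z^3


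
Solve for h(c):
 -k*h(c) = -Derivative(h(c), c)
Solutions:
 h(c) = C1*exp(c*k)


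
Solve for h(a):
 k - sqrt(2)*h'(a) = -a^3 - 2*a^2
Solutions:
 h(a) = C1 + sqrt(2)*a^4/8 + sqrt(2)*a^3/3 + sqrt(2)*a*k/2


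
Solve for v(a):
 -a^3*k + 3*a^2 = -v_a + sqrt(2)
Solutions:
 v(a) = C1 + a^4*k/4 - a^3 + sqrt(2)*a


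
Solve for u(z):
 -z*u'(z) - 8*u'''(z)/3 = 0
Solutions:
 u(z) = C1 + Integral(C2*airyai(-3^(1/3)*z/2) + C3*airybi(-3^(1/3)*z/2), z)


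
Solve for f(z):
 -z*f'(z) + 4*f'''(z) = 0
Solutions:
 f(z) = C1 + Integral(C2*airyai(2^(1/3)*z/2) + C3*airybi(2^(1/3)*z/2), z)


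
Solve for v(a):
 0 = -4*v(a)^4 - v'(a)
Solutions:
 v(a) = (-3^(2/3) - 3*3^(1/6)*I)*(1/(C1 + 4*a))^(1/3)/6
 v(a) = (-3^(2/3) + 3*3^(1/6)*I)*(1/(C1 + 4*a))^(1/3)/6
 v(a) = (1/(C1 + 12*a))^(1/3)


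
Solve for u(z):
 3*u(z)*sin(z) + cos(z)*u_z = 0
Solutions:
 u(z) = C1*cos(z)^3


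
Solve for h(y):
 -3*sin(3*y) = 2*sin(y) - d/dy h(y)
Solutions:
 h(y) = C1 - 2*cos(y) - cos(3*y)


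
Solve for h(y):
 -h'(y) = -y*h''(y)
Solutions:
 h(y) = C1 + C2*y^2


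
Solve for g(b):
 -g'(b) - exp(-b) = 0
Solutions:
 g(b) = C1 + exp(-b)


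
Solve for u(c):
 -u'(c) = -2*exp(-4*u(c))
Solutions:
 u(c) = log(-I*(C1 + 8*c)^(1/4))
 u(c) = log(I*(C1 + 8*c)^(1/4))
 u(c) = log(-(C1 + 8*c)^(1/4))
 u(c) = log(C1 + 8*c)/4


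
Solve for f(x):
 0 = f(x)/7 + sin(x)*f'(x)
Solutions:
 f(x) = C1*(cos(x) + 1)^(1/14)/(cos(x) - 1)^(1/14)


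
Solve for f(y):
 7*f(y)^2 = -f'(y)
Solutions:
 f(y) = 1/(C1 + 7*y)


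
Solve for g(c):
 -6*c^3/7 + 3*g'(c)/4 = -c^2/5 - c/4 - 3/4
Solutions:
 g(c) = C1 + 2*c^4/7 - 4*c^3/45 - c^2/6 - c


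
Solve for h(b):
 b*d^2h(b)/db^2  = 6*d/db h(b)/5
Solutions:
 h(b) = C1 + C2*b^(11/5)


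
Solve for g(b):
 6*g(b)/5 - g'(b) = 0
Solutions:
 g(b) = C1*exp(6*b/5)


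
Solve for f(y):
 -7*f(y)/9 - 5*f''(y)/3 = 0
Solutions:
 f(y) = C1*sin(sqrt(105)*y/15) + C2*cos(sqrt(105)*y/15)


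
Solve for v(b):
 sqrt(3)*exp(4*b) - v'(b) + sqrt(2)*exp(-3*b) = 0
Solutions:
 v(b) = C1 + sqrt(3)*exp(4*b)/4 - sqrt(2)*exp(-3*b)/3


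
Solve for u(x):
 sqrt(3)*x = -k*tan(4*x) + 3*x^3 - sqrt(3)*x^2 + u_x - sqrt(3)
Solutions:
 u(x) = C1 - k*log(cos(4*x))/4 - 3*x^4/4 + sqrt(3)*x^3/3 + sqrt(3)*x^2/2 + sqrt(3)*x


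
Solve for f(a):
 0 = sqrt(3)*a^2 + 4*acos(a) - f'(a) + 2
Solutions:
 f(a) = C1 + sqrt(3)*a^3/3 + 4*a*acos(a) + 2*a - 4*sqrt(1 - a^2)


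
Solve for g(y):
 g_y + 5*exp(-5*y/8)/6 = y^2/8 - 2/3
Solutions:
 g(y) = C1 + y^3/24 - 2*y/3 + 4*exp(-5*y/8)/3


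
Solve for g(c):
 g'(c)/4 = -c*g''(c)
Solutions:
 g(c) = C1 + C2*c^(3/4)


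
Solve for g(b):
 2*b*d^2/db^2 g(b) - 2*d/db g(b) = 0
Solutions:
 g(b) = C1 + C2*b^2


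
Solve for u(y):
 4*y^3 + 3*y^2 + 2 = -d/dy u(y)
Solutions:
 u(y) = C1 - y^4 - y^3 - 2*y


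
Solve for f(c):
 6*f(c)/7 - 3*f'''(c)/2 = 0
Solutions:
 f(c) = C3*exp(14^(2/3)*c/7) + (C1*sin(14^(2/3)*sqrt(3)*c/14) + C2*cos(14^(2/3)*sqrt(3)*c/14))*exp(-14^(2/3)*c/14)


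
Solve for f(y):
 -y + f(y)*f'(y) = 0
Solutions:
 f(y) = -sqrt(C1 + y^2)
 f(y) = sqrt(C1 + y^2)


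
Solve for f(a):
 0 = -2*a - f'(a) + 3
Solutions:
 f(a) = C1 - a^2 + 3*a


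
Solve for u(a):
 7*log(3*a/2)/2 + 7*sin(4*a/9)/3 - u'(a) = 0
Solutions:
 u(a) = C1 + 7*a*log(a)/2 - 7*a/2 - 4*a*log(2) + a*log(6)/2 + 3*a*log(3) - 21*cos(4*a/9)/4


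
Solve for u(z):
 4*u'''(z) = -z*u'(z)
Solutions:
 u(z) = C1 + Integral(C2*airyai(-2^(1/3)*z/2) + C3*airybi(-2^(1/3)*z/2), z)


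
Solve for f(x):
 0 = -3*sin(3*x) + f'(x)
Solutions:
 f(x) = C1 - cos(3*x)


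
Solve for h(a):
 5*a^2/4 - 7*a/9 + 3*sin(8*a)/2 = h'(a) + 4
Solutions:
 h(a) = C1 + 5*a^3/12 - 7*a^2/18 - 4*a - 3*cos(8*a)/16


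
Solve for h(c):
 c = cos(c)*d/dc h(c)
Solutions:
 h(c) = C1 + Integral(c/cos(c), c)


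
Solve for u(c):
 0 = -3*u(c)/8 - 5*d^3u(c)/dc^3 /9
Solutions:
 u(c) = C3*exp(-3*5^(2/3)*c/10) + (C1*sin(3*sqrt(3)*5^(2/3)*c/20) + C2*cos(3*sqrt(3)*5^(2/3)*c/20))*exp(3*5^(2/3)*c/20)


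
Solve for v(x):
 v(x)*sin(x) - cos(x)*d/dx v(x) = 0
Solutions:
 v(x) = C1/cos(x)


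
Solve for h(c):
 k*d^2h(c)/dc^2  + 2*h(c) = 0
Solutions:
 h(c) = C1*exp(-sqrt(2)*c*sqrt(-1/k)) + C2*exp(sqrt(2)*c*sqrt(-1/k))


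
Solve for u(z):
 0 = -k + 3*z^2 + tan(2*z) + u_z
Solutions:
 u(z) = C1 + k*z - z^3 + log(cos(2*z))/2


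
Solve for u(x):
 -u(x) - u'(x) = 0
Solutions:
 u(x) = C1*exp(-x)


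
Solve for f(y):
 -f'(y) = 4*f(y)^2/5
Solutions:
 f(y) = 5/(C1 + 4*y)


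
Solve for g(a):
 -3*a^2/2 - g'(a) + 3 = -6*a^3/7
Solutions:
 g(a) = C1 + 3*a^4/14 - a^3/2 + 3*a


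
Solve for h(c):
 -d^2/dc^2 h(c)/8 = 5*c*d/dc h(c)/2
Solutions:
 h(c) = C1 + C2*erf(sqrt(10)*c)


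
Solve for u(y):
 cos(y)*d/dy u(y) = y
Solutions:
 u(y) = C1 + Integral(y/cos(y), y)


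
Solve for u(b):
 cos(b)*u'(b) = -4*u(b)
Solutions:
 u(b) = C1*(sin(b)^2 - 2*sin(b) + 1)/(sin(b)^2 + 2*sin(b) + 1)


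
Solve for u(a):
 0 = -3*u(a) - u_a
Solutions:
 u(a) = C1*exp(-3*a)


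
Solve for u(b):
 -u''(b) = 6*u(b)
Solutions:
 u(b) = C1*sin(sqrt(6)*b) + C2*cos(sqrt(6)*b)


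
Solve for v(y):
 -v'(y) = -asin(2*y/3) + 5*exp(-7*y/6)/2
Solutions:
 v(y) = C1 + y*asin(2*y/3) + sqrt(9 - 4*y^2)/2 + 15*exp(-7*y/6)/7


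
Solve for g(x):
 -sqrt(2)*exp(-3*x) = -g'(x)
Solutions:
 g(x) = C1 - sqrt(2)*exp(-3*x)/3


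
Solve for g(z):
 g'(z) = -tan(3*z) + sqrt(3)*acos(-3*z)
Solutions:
 g(z) = C1 + sqrt(3)*(z*acos(-3*z) + sqrt(1 - 9*z^2)/3) + log(cos(3*z))/3


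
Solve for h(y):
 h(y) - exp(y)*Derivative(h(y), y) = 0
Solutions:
 h(y) = C1*exp(-exp(-y))


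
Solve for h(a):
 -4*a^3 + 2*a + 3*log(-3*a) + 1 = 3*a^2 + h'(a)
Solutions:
 h(a) = C1 - a^4 - a^3 + a^2 + 3*a*log(-a) + a*(-2 + 3*log(3))


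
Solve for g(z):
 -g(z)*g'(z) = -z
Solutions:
 g(z) = -sqrt(C1 + z^2)
 g(z) = sqrt(C1 + z^2)


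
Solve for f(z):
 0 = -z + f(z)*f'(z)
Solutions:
 f(z) = -sqrt(C1 + z^2)
 f(z) = sqrt(C1 + z^2)


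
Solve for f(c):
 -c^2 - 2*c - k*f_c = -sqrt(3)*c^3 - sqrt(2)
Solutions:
 f(c) = C1 + sqrt(3)*c^4/(4*k) - c^3/(3*k) - c^2/k + sqrt(2)*c/k


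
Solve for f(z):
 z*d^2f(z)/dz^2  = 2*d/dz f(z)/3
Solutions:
 f(z) = C1 + C2*z^(5/3)


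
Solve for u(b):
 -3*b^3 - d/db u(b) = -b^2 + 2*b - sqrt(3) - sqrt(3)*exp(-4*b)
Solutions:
 u(b) = C1 - 3*b^4/4 + b^3/3 - b^2 + sqrt(3)*b - sqrt(3)*exp(-4*b)/4


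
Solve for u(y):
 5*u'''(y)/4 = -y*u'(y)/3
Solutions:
 u(y) = C1 + Integral(C2*airyai(-30^(2/3)*y/15) + C3*airybi(-30^(2/3)*y/15), y)


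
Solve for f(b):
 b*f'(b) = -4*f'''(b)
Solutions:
 f(b) = C1 + Integral(C2*airyai(-2^(1/3)*b/2) + C3*airybi(-2^(1/3)*b/2), b)


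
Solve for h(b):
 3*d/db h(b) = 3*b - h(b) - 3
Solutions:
 h(b) = C1*exp(-b/3) + 3*b - 12


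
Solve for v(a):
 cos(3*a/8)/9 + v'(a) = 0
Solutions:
 v(a) = C1 - 8*sin(3*a/8)/27


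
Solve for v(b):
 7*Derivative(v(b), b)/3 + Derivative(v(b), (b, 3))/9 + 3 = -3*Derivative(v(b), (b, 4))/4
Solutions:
 v(b) = C1 + C2*exp(b*(-8 + 8*2^(2/3)/(243*sqrt(2893849) + 413375)^(1/3) + 2^(1/3)*(243*sqrt(2893849) + 413375)^(1/3))/162)*sin(2^(1/3)*sqrt(3)*b*(-(243*sqrt(2893849) + 413375)^(1/3) + 8*2^(1/3)/(243*sqrt(2893849) + 413375)^(1/3))/162) + C3*exp(b*(-8 + 8*2^(2/3)/(243*sqrt(2893849) + 413375)^(1/3) + 2^(1/3)*(243*sqrt(2893849) + 413375)^(1/3))/162)*cos(2^(1/3)*sqrt(3)*b*(-(243*sqrt(2893849) + 413375)^(1/3) + 8*2^(1/3)/(243*sqrt(2893849) + 413375)^(1/3))/162) + C4*exp(-b*(8*2^(2/3)/(243*sqrt(2893849) + 413375)^(1/3) + 4 + 2^(1/3)*(243*sqrt(2893849) + 413375)^(1/3))/81) - 9*b/7


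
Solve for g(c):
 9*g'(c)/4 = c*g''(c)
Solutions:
 g(c) = C1 + C2*c^(13/4)


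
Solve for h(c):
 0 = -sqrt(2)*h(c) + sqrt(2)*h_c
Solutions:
 h(c) = C1*exp(c)


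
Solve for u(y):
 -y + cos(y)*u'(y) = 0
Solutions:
 u(y) = C1 + Integral(y/cos(y), y)


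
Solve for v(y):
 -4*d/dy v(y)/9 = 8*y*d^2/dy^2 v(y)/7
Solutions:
 v(y) = C1 + C2*y^(11/18)


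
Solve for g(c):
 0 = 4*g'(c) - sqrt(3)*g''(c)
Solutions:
 g(c) = C1 + C2*exp(4*sqrt(3)*c/3)


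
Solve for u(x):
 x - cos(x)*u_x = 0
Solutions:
 u(x) = C1 + Integral(x/cos(x), x)


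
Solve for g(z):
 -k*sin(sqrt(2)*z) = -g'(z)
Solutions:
 g(z) = C1 - sqrt(2)*k*cos(sqrt(2)*z)/2


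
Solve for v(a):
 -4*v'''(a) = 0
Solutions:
 v(a) = C1 + C2*a + C3*a^2


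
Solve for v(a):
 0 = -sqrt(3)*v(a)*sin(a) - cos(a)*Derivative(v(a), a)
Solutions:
 v(a) = C1*cos(a)^(sqrt(3))


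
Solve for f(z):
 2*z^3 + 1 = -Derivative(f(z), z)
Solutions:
 f(z) = C1 - z^4/2 - z


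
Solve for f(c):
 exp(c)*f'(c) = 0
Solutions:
 f(c) = C1


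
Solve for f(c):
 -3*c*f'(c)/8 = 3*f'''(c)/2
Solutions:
 f(c) = C1 + Integral(C2*airyai(-2^(1/3)*c/2) + C3*airybi(-2^(1/3)*c/2), c)


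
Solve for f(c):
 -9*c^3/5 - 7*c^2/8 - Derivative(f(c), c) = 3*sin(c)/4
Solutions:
 f(c) = C1 - 9*c^4/20 - 7*c^3/24 + 3*cos(c)/4


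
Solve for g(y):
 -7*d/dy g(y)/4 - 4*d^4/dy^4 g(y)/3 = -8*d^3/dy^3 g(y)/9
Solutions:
 g(y) = C1 + C2*exp(y*(32*2^(2/3)/(27*sqrt(310737) + 15053)^(1/3) + 16 + 2^(1/3)*(27*sqrt(310737) + 15053)^(1/3))/72)*sin(2^(1/3)*sqrt(3)*y*(-(27*sqrt(310737) + 15053)^(1/3) + 32*2^(1/3)/(27*sqrt(310737) + 15053)^(1/3))/72) + C3*exp(y*(32*2^(2/3)/(27*sqrt(310737) + 15053)^(1/3) + 16 + 2^(1/3)*(27*sqrt(310737) + 15053)^(1/3))/72)*cos(2^(1/3)*sqrt(3)*y*(-(27*sqrt(310737) + 15053)^(1/3) + 32*2^(1/3)/(27*sqrt(310737) + 15053)^(1/3))/72) + C4*exp(y*(-2^(1/3)*(27*sqrt(310737) + 15053)^(1/3) - 32*2^(2/3)/(27*sqrt(310737) + 15053)^(1/3) + 8)/36)


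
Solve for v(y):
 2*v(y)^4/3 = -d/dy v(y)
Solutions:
 v(y) = (-1 - sqrt(3)*I)*(1/(C1 + 2*y))^(1/3)/2
 v(y) = (-1 + sqrt(3)*I)*(1/(C1 + 2*y))^(1/3)/2
 v(y) = (1/(C1 + 2*y))^(1/3)


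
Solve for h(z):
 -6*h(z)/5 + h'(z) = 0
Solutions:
 h(z) = C1*exp(6*z/5)


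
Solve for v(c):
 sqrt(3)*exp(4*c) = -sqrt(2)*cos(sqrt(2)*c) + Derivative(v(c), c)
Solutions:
 v(c) = C1 + sqrt(3)*exp(4*c)/4 + sin(sqrt(2)*c)


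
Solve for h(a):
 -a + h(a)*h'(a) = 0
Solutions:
 h(a) = -sqrt(C1 + a^2)
 h(a) = sqrt(C1 + a^2)


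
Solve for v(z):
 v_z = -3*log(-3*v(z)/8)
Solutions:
 Integral(1/(log(-_y) - 3*log(2) + log(3)), (_y, v(z)))/3 = C1 - z


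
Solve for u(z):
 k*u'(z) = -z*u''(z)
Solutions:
 u(z) = C1 + z^(1 - re(k))*(C2*sin(log(z)*Abs(im(k))) + C3*cos(log(z)*im(k)))


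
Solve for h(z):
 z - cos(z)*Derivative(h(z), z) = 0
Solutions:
 h(z) = C1 + Integral(z/cos(z), z)


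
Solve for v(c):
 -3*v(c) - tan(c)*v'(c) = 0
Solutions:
 v(c) = C1/sin(c)^3


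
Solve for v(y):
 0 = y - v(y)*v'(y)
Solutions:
 v(y) = -sqrt(C1 + y^2)
 v(y) = sqrt(C1 + y^2)


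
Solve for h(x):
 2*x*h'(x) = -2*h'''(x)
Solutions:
 h(x) = C1 + Integral(C2*airyai(-x) + C3*airybi(-x), x)


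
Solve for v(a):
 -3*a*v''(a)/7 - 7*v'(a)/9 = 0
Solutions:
 v(a) = C1 + C2/a^(22/27)


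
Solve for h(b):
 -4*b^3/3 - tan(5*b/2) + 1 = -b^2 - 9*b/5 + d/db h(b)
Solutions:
 h(b) = C1 - b^4/3 + b^3/3 + 9*b^2/10 + b + 2*log(cos(5*b/2))/5


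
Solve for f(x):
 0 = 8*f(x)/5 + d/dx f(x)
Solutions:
 f(x) = C1*exp(-8*x/5)


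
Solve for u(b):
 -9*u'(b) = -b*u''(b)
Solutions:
 u(b) = C1 + C2*b^10


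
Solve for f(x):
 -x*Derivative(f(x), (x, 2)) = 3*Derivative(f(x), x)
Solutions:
 f(x) = C1 + C2/x^2


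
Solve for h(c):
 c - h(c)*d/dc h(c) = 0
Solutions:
 h(c) = -sqrt(C1 + c^2)
 h(c) = sqrt(C1 + c^2)


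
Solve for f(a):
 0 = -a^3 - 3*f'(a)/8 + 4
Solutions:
 f(a) = C1 - 2*a^4/3 + 32*a/3


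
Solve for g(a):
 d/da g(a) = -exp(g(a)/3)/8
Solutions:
 g(a) = 3*log(1/(C1 + a)) + 3*log(24)


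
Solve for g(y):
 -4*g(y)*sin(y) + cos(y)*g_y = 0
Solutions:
 g(y) = C1/cos(y)^4


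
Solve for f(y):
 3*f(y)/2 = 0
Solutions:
 f(y) = 0


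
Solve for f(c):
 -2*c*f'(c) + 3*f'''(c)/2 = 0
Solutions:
 f(c) = C1 + Integral(C2*airyai(6^(2/3)*c/3) + C3*airybi(6^(2/3)*c/3), c)


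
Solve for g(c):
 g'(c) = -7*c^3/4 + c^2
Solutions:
 g(c) = C1 - 7*c^4/16 + c^3/3


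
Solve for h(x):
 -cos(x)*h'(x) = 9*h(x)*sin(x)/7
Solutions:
 h(x) = C1*cos(x)^(9/7)


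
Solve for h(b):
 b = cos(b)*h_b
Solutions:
 h(b) = C1 + Integral(b/cos(b), b)


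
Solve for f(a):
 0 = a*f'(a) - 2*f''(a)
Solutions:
 f(a) = C1 + C2*erfi(a/2)


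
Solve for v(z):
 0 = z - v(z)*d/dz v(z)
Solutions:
 v(z) = -sqrt(C1 + z^2)
 v(z) = sqrt(C1 + z^2)


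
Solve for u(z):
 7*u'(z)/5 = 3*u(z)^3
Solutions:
 u(z) = -sqrt(14)*sqrt(-1/(C1 + 15*z))/2
 u(z) = sqrt(14)*sqrt(-1/(C1 + 15*z))/2


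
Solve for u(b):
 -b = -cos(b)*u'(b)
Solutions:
 u(b) = C1 + Integral(b/cos(b), b)


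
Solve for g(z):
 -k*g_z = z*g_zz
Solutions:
 g(z) = C1 + z^(1 - re(k))*(C2*sin(log(z)*Abs(im(k))) + C3*cos(log(z)*im(k)))


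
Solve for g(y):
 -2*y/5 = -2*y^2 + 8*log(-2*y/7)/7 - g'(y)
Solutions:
 g(y) = C1 - 2*y^3/3 + y^2/5 + 8*y*log(-y)/7 + 8*y*(-log(7) - 1 + log(2))/7


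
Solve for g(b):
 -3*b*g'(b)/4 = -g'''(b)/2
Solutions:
 g(b) = C1 + Integral(C2*airyai(2^(2/3)*3^(1/3)*b/2) + C3*airybi(2^(2/3)*3^(1/3)*b/2), b)


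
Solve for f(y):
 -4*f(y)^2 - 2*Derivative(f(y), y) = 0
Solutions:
 f(y) = 1/(C1 + 2*y)


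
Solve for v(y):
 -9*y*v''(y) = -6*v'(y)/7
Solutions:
 v(y) = C1 + C2*y^(23/21)


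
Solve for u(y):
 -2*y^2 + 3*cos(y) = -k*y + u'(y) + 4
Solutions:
 u(y) = C1 + k*y^2/2 - 2*y^3/3 - 4*y + 3*sin(y)


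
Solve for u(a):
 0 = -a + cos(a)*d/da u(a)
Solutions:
 u(a) = C1 + Integral(a/cos(a), a)


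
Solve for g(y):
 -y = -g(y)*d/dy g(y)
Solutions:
 g(y) = -sqrt(C1 + y^2)
 g(y) = sqrt(C1 + y^2)


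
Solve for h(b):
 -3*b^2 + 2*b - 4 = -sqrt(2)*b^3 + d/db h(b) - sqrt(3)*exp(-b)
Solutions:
 h(b) = C1 + sqrt(2)*b^4/4 - b^3 + b^2 - 4*b - sqrt(3)*exp(-b)


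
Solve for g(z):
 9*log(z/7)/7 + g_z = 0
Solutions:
 g(z) = C1 - 9*z*log(z)/7 + 9*z/7 + 9*z*log(7)/7


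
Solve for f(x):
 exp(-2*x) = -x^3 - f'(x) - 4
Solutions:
 f(x) = C1 - x^4/4 - 4*x + exp(-2*x)/2


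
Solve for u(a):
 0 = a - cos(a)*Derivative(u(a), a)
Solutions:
 u(a) = C1 + Integral(a/cos(a), a)


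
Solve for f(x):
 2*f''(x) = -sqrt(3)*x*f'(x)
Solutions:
 f(x) = C1 + C2*erf(3^(1/4)*x/2)


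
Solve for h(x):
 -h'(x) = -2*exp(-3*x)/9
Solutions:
 h(x) = C1 - 2*exp(-3*x)/27


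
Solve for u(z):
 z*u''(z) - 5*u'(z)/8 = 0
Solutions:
 u(z) = C1 + C2*z^(13/8)


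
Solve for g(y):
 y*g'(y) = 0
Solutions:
 g(y) = C1


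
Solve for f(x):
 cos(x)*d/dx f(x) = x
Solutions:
 f(x) = C1 + Integral(x/cos(x), x)


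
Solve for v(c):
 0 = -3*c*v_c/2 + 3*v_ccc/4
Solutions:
 v(c) = C1 + Integral(C2*airyai(2^(1/3)*c) + C3*airybi(2^(1/3)*c), c)


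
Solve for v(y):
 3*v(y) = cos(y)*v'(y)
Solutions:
 v(y) = C1*(sin(y) + 1)^(3/2)/(sin(y) - 1)^(3/2)


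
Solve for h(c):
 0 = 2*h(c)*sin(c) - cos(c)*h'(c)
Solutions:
 h(c) = C1/cos(c)^2


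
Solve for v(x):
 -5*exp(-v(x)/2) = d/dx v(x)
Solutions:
 v(x) = 2*log(C1 - 5*x/2)


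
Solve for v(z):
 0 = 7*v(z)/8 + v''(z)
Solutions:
 v(z) = C1*sin(sqrt(14)*z/4) + C2*cos(sqrt(14)*z/4)


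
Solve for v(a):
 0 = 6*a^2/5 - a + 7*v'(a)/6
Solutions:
 v(a) = C1 - 12*a^3/35 + 3*a^2/7


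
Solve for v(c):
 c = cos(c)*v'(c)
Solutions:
 v(c) = C1 + Integral(c/cos(c), c)


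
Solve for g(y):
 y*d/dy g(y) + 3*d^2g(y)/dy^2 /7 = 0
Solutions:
 g(y) = C1 + C2*erf(sqrt(42)*y/6)


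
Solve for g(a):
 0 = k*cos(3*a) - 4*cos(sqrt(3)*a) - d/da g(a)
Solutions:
 g(a) = C1 + k*sin(3*a)/3 - 4*sqrt(3)*sin(sqrt(3)*a)/3


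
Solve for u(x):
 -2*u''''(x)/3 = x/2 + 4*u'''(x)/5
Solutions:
 u(x) = C1 + C2*x + C3*x^2 + C4*exp(-6*x/5) - 5*x^4/192 + 25*x^3/288


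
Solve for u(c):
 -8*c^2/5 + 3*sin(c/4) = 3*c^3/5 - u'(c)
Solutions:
 u(c) = C1 + 3*c^4/20 + 8*c^3/15 + 12*cos(c/4)


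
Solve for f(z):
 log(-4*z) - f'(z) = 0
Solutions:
 f(z) = C1 + z*log(-z) + z*(-1 + 2*log(2))


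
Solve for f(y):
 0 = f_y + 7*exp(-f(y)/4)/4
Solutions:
 f(y) = 4*log(C1 - 7*y/16)


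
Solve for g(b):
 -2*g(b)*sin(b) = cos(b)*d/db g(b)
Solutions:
 g(b) = C1*cos(b)^2


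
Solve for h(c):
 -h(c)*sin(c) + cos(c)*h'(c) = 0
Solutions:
 h(c) = C1/cos(c)


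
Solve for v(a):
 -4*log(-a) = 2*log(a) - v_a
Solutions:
 v(a) = C1 + 6*a*log(a) + 2*a*(-3 + 2*I*pi)


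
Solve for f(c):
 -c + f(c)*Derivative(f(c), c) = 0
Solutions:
 f(c) = -sqrt(C1 + c^2)
 f(c) = sqrt(C1 + c^2)


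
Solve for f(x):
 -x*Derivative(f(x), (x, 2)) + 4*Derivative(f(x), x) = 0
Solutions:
 f(x) = C1 + C2*x^5


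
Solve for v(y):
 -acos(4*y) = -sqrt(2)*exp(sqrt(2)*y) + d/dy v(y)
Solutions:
 v(y) = C1 - y*acos(4*y) + sqrt(1 - 16*y^2)/4 + exp(sqrt(2)*y)


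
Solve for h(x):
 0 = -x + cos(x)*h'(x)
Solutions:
 h(x) = C1 + Integral(x/cos(x), x)


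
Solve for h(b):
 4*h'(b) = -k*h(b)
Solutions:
 h(b) = C1*exp(-b*k/4)


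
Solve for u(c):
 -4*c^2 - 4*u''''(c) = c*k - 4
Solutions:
 u(c) = C1 + C2*c + C3*c^2 + C4*c^3 - c^6/360 - c^5*k/480 + c^4/24


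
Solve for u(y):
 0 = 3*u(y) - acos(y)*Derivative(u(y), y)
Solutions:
 u(y) = C1*exp(3*Integral(1/acos(y), y))


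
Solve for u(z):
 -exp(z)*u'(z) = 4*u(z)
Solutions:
 u(z) = C1*exp(4*exp(-z))


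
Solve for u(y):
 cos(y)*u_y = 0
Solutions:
 u(y) = C1


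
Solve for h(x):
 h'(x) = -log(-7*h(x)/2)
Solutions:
 Integral(1/(log(-_y) - log(2) + log(7)), (_y, h(x))) = C1 - x


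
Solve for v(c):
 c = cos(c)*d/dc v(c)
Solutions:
 v(c) = C1 + Integral(c/cos(c), c)


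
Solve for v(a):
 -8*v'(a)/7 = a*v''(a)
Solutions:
 v(a) = C1 + C2/a^(1/7)


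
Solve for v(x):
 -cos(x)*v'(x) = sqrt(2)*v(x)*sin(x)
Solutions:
 v(x) = C1*cos(x)^(sqrt(2))


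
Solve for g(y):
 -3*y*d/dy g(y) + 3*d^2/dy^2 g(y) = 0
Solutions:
 g(y) = C1 + C2*erfi(sqrt(2)*y/2)


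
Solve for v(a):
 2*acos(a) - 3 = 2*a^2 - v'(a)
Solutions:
 v(a) = C1 + 2*a^3/3 - 2*a*acos(a) + 3*a + 2*sqrt(1 - a^2)


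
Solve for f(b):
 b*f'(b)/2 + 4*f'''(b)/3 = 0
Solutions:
 f(b) = C1 + Integral(C2*airyai(-3^(1/3)*b/2) + C3*airybi(-3^(1/3)*b/2), b)


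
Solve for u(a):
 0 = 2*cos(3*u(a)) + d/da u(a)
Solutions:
 u(a) = -asin((C1 + exp(12*a))/(C1 - exp(12*a)))/3 + pi/3
 u(a) = asin((C1 + exp(12*a))/(C1 - exp(12*a)))/3


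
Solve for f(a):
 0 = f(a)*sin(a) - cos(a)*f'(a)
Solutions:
 f(a) = C1/cos(a)


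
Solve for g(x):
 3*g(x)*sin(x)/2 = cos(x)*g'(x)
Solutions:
 g(x) = C1/cos(x)^(3/2)


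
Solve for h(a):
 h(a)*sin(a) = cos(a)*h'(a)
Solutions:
 h(a) = C1/cos(a)


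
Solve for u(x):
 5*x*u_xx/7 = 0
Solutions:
 u(x) = C1 + C2*x


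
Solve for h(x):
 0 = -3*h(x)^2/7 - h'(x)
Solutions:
 h(x) = 7/(C1 + 3*x)


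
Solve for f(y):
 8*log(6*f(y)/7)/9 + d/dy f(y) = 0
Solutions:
 9*Integral(1/(log(_y) - log(7) + log(6)), (_y, f(y)))/8 = C1 - y


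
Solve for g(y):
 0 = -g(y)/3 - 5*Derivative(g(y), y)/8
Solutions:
 g(y) = C1*exp(-8*y/15)


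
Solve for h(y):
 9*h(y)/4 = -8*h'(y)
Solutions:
 h(y) = C1*exp(-9*y/32)


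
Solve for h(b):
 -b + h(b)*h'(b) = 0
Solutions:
 h(b) = -sqrt(C1 + b^2)
 h(b) = sqrt(C1 + b^2)


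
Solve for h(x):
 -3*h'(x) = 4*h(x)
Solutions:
 h(x) = C1*exp(-4*x/3)


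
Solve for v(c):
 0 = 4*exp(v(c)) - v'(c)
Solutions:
 v(c) = log(-1/(C1 + 4*c))


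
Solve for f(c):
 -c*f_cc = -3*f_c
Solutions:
 f(c) = C1 + C2*c^4


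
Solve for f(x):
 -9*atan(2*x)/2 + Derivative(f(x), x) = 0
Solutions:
 f(x) = C1 + 9*x*atan(2*x)/2 - 9*log(4*x^2 + 1)/8


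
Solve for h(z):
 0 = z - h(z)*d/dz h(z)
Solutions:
 h(z) = -sqrt(C1 + z^2)
 h(z) = sqrt(C1 + z^2)


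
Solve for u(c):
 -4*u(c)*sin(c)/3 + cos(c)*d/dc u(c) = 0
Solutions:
 u(c) = C1/cos(c)^(4/3)


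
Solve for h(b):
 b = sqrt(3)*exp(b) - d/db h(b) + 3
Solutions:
 h(b) = C1 - b^2/2 + 3*b + sqrt(3)*exp(b)


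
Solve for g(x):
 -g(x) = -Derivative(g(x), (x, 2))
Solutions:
 g(x) = C1*exp(-x) + C2*exp(x)


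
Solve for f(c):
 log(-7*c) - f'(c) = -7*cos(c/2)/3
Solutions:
 f(c) = C1 + c*log(-c) - c + c*log(7) + 14*sin(c/2)/3


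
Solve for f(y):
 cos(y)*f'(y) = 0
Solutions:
 f(y) = C1


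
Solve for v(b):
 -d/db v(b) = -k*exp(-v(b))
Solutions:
 v(b) = log(C1 + b*k)


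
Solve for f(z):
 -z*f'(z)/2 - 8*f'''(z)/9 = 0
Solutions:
 f(z) = C1 + Integral(C2*airyai(-6^(2/3)*z/4) + C3*airybi(-6^(2/3)*z/4), z)


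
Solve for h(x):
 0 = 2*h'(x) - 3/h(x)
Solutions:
 h(x) = -sqrt(C1 + 3*x)
 h(x) = sqrt(C1 + 3*x)


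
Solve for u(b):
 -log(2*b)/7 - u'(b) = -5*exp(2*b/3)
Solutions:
 u(b) = C1 - b*log(b)/7 + b*(1 - log(2))/7 + 15*exp(2*b/3)/2


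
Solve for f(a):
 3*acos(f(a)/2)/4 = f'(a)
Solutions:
 Integral(1/acos(_y/2), (_y, f(a))) = C1 + 3*a/4


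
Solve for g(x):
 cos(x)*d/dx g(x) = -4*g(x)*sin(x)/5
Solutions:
 g(x) = C1*cos(x)^(4/5)


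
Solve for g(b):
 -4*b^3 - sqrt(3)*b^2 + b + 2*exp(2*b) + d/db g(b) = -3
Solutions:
 g(b) = C1 + b^4 + sqrt(3)*b^3/3 - b^2/2 - 3*b - exp(2*b)


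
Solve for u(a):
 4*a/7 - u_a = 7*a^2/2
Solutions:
 u(a) = C1 - 7*a^3/6 + 2*a^2/7


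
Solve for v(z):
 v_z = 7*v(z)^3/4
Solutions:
 v(z) = -sqrt(2)*sqrt(-1/(C1 + 7*z))
 v(z) = sqrt(2)*sqrt(-1/(C1 + 7*z))


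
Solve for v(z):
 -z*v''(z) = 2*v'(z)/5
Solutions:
 v(z) = C1 + C2*z^(3/5)


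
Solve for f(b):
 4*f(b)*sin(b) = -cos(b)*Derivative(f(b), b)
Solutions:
 f(b) = C1*cos(b)^4


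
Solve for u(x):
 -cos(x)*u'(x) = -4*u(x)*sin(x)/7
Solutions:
 u(x) = C1/cos(x)^(4/7)


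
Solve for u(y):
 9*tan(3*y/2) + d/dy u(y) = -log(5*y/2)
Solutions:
 u(y) = C1 - y*log(y) - y*log(5) + y*log(2) + y + 6*log(cos(3*y/2))


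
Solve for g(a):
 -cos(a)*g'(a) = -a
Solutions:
 g(a) = C1 + Integral(a/cos(a), a)


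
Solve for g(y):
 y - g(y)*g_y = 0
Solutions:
 g(y) = -sqrt(C1 + y^2)
 g(y) = sqrt(C1 + y^2)


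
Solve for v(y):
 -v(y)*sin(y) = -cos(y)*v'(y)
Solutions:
 v(y) = C1/cos(y)


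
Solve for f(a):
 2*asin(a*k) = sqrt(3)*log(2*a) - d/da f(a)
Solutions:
 f(a) = C1 + sqrt(3)*a*(log(a) - 1) + sqrt(3)*a*log(2) - 2*Piecewise((a*asin(a*k) + sqrt(-a^2*k^2 + 1)/k, Ne(k, 0)), (0, True))


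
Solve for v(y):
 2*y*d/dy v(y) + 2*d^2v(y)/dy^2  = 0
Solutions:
 v(y) = C1 + C2*erf(sqrt(2)*y/2)


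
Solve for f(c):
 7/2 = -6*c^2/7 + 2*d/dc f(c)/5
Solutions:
 f(c) = C1 + 5*c^3/7 + 35*c/4


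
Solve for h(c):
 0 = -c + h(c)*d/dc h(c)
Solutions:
 h(c) = -sqrt(C1 + c^2)
 h(c) = sqrt(C1 + c^2)


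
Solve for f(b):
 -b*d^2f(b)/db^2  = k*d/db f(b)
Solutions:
 f(b) = C1 + b^(1 - re(k))*(C2*sin(log(b)*Abs(im(k))) + C3*cos(log(b)*im(k)))


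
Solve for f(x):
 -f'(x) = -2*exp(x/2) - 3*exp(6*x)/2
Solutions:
 f(x) = C1 + 4*exp(x/2) + exp(6*x)/4


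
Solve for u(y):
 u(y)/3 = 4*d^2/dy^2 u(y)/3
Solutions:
 u(y) = C1*exp(-y/2) + C2*exp(y/2)


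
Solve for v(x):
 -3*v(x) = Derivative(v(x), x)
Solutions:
 v(x) = C1*exp(-3*x)


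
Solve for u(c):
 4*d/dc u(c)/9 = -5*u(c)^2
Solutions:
 u(c) = 4/(C1 + 45*c)


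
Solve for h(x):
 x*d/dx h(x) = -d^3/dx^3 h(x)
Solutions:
 h(x) = C1 + Integral(C2*airyai(-x) + C3*airybi(-x), x)


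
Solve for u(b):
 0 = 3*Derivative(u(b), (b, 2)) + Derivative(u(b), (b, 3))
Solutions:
 u(b) = C1 + C2*b + C3*exp(-3*b)


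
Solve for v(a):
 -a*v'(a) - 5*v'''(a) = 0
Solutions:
 v(a) = C1 + Integral(C2*airyai(-5^(2/3)*a/5) + C3*airybi(-5^(2/3)*a/5), a)


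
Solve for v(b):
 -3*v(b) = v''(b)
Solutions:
 v(b) = C1*sin(sqrt(3)*b) + C2*cos(sqrt(3)*b)


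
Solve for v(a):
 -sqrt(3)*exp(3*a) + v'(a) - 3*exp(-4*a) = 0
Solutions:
 v(a) = C1 + sqrt(3)*exp(3*a)/3 - 3*exp(-4*a)/4


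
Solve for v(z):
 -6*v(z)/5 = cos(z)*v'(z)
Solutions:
 v(z) = C1*(sin(z) - 1)^(3/5)/(sin(z) + 1)^(3/5)


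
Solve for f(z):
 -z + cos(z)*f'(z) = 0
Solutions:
 f(z) = C1 + Integral(z/cos(z), z)


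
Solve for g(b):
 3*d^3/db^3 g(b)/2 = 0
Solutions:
 g(b) = C1 + C2*b + C3*b^2


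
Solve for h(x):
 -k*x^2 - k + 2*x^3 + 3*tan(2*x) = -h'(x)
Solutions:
 h(x) = C1 + k*x^3/3 + k*x - x^4/2 + 3*log(cos(2*x))/2


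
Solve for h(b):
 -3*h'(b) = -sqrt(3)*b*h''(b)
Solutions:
 h(b) = C1 + C2*b^(1 + sqrt(3))


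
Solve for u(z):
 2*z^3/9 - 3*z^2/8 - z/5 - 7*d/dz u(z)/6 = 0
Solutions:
 u(z) = C1 + z^4/21 - 3*z^3/28 - 3*z^2/35


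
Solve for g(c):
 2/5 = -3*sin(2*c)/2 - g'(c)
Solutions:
 g(c) = C1 - 2*c/5 + 3*cos(2*c)/4


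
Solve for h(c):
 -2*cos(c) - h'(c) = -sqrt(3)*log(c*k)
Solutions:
 h(c) = C1 + sqrt(3)*c*(log(c*k) - 1) - 2*sin(c)


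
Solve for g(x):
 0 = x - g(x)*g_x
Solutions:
 g(x) = -sqrt(C1 + x^2)
 g(x) = sqrt(C1 + x^2)


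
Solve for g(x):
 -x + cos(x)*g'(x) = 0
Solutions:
 g(x) = C1 + Integral(x/cos(x), x)


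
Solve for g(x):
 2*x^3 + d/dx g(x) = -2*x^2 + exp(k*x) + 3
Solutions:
 g(x) = C1 - x^4/2 - 2*x^3/3 + 3*x + exp(k*x)/k


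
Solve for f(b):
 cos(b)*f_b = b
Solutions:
 f(b) = C1 + Integral(b/cos(b), b)


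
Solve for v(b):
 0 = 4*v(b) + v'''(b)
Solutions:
 v(b) = C3*exp(-2^(2/3)*b) + (C1*sin(2^(2/3)*sqrt(3)*b/2) + C2*cos(2^(2/3)*sqrt(3)*b/2))*exp(2^(2/3)*b/2)


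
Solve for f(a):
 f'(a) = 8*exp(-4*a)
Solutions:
 f(a) = C1 - 2*exp(-4*a)


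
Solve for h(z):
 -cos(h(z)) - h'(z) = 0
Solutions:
 h(z) = pi - asin((C1 + exp(2*z))/(C1 - exp(2*z)))
 h(z) = asin((C1 + exp(2*z))/(C1 - exp(2*z)))


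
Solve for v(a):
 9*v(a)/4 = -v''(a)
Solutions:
 v(a) = C1*sin(3*a/2) + C2*cos(3*a/2)


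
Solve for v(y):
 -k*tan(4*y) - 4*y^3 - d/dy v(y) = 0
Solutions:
 v(y) = C1 + k*log(cos(4*y))/4 - y^4


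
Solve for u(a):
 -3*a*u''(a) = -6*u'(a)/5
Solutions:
 u(a) = C1 + C2*a^(7/5)


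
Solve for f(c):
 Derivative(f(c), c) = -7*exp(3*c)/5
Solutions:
 f(c) = C1 - 7*exp(3*c)/15


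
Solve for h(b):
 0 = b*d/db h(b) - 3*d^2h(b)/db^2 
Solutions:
 h(b) = C1 + C2*erfi(sqrt(6)*b/6)


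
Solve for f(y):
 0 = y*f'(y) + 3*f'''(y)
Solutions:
 f(y) = C1 + Integral(C2*airyai(-3^(2/3)*y/3) + C3*airybi(-3^(2/3)*y/3), y)


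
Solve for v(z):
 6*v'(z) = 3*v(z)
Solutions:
 v(z) = C1*exp(z/2)


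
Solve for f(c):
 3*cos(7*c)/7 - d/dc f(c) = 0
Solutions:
 f(c) = C1 + 3*sin(7*c)/49


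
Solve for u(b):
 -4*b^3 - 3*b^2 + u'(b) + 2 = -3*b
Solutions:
 u(b) = C1 + b^4 + b^3 - 3*b^2/2 - 2*b


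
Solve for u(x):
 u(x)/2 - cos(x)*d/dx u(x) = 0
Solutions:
 u(x) = C1*(sin(x) + 1)^(1/4)/(sin(x) - 1)^(1/4)


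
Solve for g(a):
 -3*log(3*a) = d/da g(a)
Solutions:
 g(a) = C1 - 3*a*log(a) - a*log(27) + 3*a


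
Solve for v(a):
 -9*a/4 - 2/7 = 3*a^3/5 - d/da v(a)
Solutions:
 v(a) = C1 + 3*a^4/20 + 9*a^2/8 + 2*a/7


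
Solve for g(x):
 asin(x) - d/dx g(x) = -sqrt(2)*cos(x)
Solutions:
 g(x) = C1 + x*asin(x) + sqrt(1 - x^2) + sqrt(2)*sin(x)


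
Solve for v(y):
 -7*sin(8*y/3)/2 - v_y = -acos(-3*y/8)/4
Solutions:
 v(y) = C1 + y*acos(-3*y/8)/4 + sqrt(64 - 9*y^2)/12 + 21*cos(8*y/3)/16


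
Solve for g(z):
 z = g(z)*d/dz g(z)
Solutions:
 g(z) = -sqrt(C1 + z^2)
 g(z) = sqrt(C1 + z^2)


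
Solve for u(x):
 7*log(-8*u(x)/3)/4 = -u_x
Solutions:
 4*Integral(1/(log(-_y) - log(3) + 3*log(2)), (_y, u(x)))/7 = C1 - x


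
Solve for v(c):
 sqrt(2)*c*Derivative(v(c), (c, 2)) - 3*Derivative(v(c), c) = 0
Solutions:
 v(c) = C1 + C2*c^(1 + 3*sqrt(2)/2)


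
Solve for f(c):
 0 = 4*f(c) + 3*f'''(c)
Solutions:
 f(c) = C3*exp(-6^(2/3)*c/3) + (C1*sin(2^(2/3)*3^(1/6)*c/2) + C2*cos(2^(2/3)*3^(1/6)*c/2))*exp(6^(2/3)*c/6)


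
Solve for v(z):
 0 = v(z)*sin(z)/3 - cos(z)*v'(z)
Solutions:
 v(z) = C1/cos(z)^(1/3)


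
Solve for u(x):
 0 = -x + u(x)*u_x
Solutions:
 u(x) = -sqrt(C1 + x^2)
 u(x) = sqrt(C1 + x^2)


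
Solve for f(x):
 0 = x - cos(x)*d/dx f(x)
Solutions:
 f(x) = C1 + Integral(x/cos(x), x)


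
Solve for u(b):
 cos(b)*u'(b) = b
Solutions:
 u(b) = C1 + Integral(b/cos(b), b)


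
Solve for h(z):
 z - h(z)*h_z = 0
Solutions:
 h(z) = -sqrt(C1 + z^2)
 h(z) = sqrt(C1 + z^2)


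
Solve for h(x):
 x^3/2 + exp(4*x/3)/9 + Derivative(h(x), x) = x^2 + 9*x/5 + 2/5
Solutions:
 h(x) = C1 - x^4/8 + x^3/3 + 9*x^2/10 + 2*x/5 - exp(4*x/3)/12


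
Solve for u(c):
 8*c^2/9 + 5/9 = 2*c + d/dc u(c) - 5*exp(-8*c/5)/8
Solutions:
 u(c) = C1 + 8*c^3/27 - c^2 + 5*c/9 - 25*exp(-8*c/5)/64


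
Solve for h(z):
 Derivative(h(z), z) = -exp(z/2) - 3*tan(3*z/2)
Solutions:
 h(z) = C1 - 2*exp(z/2) + 2*log(cos(3*z/2))


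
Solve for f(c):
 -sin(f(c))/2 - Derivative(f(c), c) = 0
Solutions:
 f(c) = -acos((-C1 - exp(c))/(C1 - exp(c))) + 2*pi
 f(c) = acos((-C1 - exp(c))/(C1 - exp(c)))


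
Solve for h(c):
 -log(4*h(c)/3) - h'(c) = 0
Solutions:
 Integral(1/(log(_y) - log(3) + 2*log(2)), (_y, h(c))) = C1 - c


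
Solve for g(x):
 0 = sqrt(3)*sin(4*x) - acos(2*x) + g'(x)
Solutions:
 g(x) = C1 + x*acos(2*x) - sqrt(1 - 4*x^2)/2 + sqrt(3)*cos(4*x)/4


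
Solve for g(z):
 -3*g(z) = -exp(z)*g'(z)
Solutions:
 g(z) = C1*exp(-3*exp(-z))


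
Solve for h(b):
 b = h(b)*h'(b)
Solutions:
 h(b) = -sqrt(C1 + b^2)
 h(b) = sqrt(C1 + b^2)


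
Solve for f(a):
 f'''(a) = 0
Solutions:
 f(a) = C1 + C2*a + C3*a^2


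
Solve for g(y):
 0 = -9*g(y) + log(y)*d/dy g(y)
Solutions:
 g(y) = C1*exp(9*li(y))


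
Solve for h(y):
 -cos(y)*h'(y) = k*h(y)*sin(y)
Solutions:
 h(y) = C1*exp(k*log(cos(y)))


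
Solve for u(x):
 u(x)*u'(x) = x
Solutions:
 u(x) = -sqrt(C1 + x^2)
 u(x) = sqrt(C1 + x^2)


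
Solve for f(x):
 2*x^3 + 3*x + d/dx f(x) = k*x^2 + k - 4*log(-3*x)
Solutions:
 f(x) = C1 + k*x^3/3 - x^4/2 - 3*x^2/2 + x*(k - 4*log(3) + 4) - 4*x*log(-x)


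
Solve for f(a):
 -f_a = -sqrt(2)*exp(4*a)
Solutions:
 f(a) = C1 + sqrt(2)*exp(4*a)/4


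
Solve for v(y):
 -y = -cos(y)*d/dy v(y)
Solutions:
 v(y) = C1 + Integral(y/cos(y), y)


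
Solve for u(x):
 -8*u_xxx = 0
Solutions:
 u(x) = C1 + C2*x + C3*x^2


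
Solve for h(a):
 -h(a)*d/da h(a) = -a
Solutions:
 h(a) = -sqrt(C1 + a^2)
 h(a) = sqrt(C1 + a^2)


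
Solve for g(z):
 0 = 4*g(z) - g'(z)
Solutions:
 g(z) = C1*exp(4*z)


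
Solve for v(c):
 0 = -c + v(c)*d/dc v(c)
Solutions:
 v(c) = -sqrt(C1 + c^2)
 v(c) = sqrt(C1 + c^2)


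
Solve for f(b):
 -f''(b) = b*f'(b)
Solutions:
 f(b) = C1 + C2*erf(sqrt(2)*b/2)


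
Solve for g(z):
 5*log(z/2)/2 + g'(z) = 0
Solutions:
 g(z) = C1 - 5*z*log(z)/2 + 5*z*log(2)/2 + 5*z/2


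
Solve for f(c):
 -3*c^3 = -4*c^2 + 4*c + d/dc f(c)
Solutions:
 f(c) = C1 - 3*c^4/4 + 4*c^3/3 - 2*c^2


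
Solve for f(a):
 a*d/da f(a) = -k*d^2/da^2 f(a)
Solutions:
 f(a) = C1 + C2*sqrt(k)*erf(sqrt(2)*a*sqrt(1/k)/2)


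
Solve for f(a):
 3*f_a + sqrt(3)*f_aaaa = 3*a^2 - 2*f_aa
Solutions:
 f(a) = C1 + C2*exp(-a*(-2^(2/3)*3^(1/6)*(27 + sqrt(32*sqrt(3) + 729))^(1/3) + 4*6^(1/3)/(27 + sqrt(32*sqrt(3) + 729))^(1/3))/12)*sin(a*(4*2^(1/3)*3^(5/6)/(27 + sqrt(32*sqrt(3) + 729))^(1/3) + 6^(2/3)*(27 + sqrt(32*sqrt(3) + 729))^(1/3))/12) + C3*exp(-a*(-2^(2/3)*3^(1/6)*(27 + sqrt(32*sqrt(3) + 729))^(1/3) + 4*6^(1/3)/(27 + sqrt(32*sqrt(3) + 729))^(1/3))/12)*cos(a*(4*2^(1/3)*3^(5/6)/(27 + sqrt(32*sqrt(3) + 729))^(1/3) + 6^(2/3)*(27 + sqrt(32*sqrt(3) + 729))^(1/3))/12) + C4*exp(a*(-2^(2/3)*3^(1/6)*(27 + sqrt(32*sqrt(3) + 729))^(1/3) + 4*6^(1/3)/(27 + sqrt(32*sqrt(3) + 729))^(1/3))/6) + a^3/3 - 2*a^2/3 + 8*a/9


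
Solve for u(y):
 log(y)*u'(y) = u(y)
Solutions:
 u(y) = C1*exp(li(y))


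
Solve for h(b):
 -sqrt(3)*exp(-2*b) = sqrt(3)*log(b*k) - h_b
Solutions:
 h(b) = C1 + sqrt(3)*b*log(b*k) - sqrt(3)*b - sqrt(3)*exp(-2*b)/2


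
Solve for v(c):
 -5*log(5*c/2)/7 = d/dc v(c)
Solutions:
 v(c) = C1 - 5*c*log(c)/7 - 5*c*log(5)/7 + 5*c*log(2)/7 + 5*c/7


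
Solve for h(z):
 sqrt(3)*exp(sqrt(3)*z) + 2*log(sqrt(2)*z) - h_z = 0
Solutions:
 h(z) = C1 + 2*z*log(z) + z*(-2 + log(2)) + exp(sqrt(3)*z)


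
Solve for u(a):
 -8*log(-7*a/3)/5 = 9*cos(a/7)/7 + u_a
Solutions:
 u(a) = C1 - 8*a*log(-a)/5 - 8*a*log(7)/5 + 8*a/5 + 8*a*log(3)/5 - 9*sin(a/7)


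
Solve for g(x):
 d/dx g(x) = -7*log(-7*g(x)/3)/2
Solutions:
 2*Integral(1/(log(-_y) - log(3) + log(7)), (_y, g(x)))/7 = C1 - x


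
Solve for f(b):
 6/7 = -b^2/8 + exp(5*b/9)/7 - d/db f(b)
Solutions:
 f(b) = C1 - b^3/24 - 6*b/7 + 9*exp(5*b/9)/35


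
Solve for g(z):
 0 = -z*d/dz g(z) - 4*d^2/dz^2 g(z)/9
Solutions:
 g(z) = C1 + C2*erf(3*sqrt(2)*z/4)


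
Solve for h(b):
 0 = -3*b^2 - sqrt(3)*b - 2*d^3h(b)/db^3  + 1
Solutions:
 h(b) = C1 + C2*b + C3*b^2 - b^5/40 - sqrt(3)*b^4/48 + b^3/12


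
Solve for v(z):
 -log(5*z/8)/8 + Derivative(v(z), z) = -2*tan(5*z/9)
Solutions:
 v(z) = C1 + z*log(z)/8 - 3*z*log(2)/8 - z/8 + z*log(5)/8 + 18*log(cos(5*z/9))/5


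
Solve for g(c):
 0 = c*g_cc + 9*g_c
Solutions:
 g(c) = C1 + C2/c^8


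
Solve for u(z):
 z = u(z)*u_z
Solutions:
 u(z) = -sqrt(C1 + z^2)
 u(z) = sqrt(C1 + z^2)


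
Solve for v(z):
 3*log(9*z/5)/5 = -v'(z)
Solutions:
 v(z) = C1 - 3*z*log(z)/5 - 6*z*log(3)/5 + 3*z/5 + 3*z*log(5)/5


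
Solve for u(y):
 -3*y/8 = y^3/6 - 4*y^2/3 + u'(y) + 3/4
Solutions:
 u(y) = C1 - y^4/24 + 4*y^3/9 - 3*y^2/16 - 3*y/4


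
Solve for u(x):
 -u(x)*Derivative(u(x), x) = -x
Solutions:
 u(x) = -sqrt(C1 + x^2)
 u(x) = sqrt(C1 + x^2)


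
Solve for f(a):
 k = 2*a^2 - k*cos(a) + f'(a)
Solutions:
 f(a) = C1 - 2*a^3/3 + a*k + k*sin(a)


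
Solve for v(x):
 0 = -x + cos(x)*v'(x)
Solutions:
 v(x) = C1 + Integral(x/cos(x), x)


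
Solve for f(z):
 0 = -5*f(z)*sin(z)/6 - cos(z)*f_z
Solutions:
 f(z) = C1*cos(z)^(5/6)


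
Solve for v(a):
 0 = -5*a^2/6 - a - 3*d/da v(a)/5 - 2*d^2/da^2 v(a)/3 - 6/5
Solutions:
 v(a) = C1 + C2*exp(-9*a/10) - 25*a^3/54 + 115*a^2/162 - 2608*a/729


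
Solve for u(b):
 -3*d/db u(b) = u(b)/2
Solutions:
 u(b) = C1*exp(-b/6)


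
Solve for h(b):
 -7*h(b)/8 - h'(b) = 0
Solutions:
 h(b) = C1*exp(-7*b/8)


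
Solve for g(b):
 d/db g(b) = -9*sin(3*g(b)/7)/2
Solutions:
 9*b/2 + 7*log(cos(3*g(b)/7) - 1)/6 - 7*log(cos(3*g(b)/7) + 1)/6 = C1


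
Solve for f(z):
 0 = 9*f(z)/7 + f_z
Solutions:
 f(z) = C1*exp(-9*z/7)


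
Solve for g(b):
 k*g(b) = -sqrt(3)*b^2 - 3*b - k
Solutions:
 g(b) = (-sqrt(3)*b^2 - 3*b - k)/k


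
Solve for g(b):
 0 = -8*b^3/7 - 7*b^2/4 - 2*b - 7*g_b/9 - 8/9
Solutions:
 g(b) = C1 - 18*b^4/49 - 3*b^3/4 - 9*b^2/7 - 8*b/7


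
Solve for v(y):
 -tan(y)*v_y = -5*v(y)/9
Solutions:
 v(y) = C1*sin(y)^(5/9)


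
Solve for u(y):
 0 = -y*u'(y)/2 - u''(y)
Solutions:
 u(y) = C1 + C2*erf(y/2)


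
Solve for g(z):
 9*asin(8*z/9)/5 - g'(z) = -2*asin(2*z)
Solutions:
 g(z) = C1 + 9*z*asin(8*z/9)/5 + 2*z*asin(2*z) + sqrt(1 - 4*z^2) + 9*sqrt(81 - 64*z^2)/40


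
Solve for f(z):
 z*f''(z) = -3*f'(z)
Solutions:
 f(z) = C1 + C2/z^2


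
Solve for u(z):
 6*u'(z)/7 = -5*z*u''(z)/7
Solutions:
 u(z) = C1 + C2/z^(1/5)


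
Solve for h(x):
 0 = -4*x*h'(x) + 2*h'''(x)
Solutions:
 h(x) = C1 + Integral(C2*airyai(2^(1/3)*x) + C3*airybi(2^(1/3)*x), x)


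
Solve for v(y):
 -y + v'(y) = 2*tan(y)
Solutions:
 v(y) = C1 + y^2/2 - 2*log(cos(y))


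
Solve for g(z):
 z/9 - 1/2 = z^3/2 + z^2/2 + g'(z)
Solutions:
 g(z) = C1 - z^4/8 - z^3/6 + z^2/18 - z/2


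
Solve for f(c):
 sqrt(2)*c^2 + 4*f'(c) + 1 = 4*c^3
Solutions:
 f(c) = C1 + c^4/4 - sqrt(2)*c^3/12 - c/4


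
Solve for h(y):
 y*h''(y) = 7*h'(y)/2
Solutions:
 h(y) = C1 + C2*y^(9/2)


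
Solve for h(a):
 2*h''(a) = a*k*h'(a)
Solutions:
 h(a) = Piecewise((-sqrt(pi)*C1*erf(a*sqrt(-k)/2)/sqrt(-k) - C2, (k > 0) | (k < 0)), (-C1*a - C2, True))


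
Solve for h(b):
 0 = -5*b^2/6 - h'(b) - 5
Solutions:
 h(b) = C1 - 5*b^3/18 - 5*b


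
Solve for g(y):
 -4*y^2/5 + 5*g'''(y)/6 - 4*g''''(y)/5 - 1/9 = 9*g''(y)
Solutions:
 g(y) = C1 + C2*y - y^4/135 - 2*y^3/729 + 317*y^2/328050 + (C3*sin(sqrt(25295)*y/48) + C4*cos(sqrt(25295)*y/48))*exp(25*y/48)


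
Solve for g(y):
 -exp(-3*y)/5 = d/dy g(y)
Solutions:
 g(y) = C1 + exp(-3*y)/15


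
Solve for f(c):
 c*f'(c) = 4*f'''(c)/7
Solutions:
 f(c) = C1 + Integral(C2*airyai(14^(1/3)*c/2) + C3*airybi(14^(1/3)*c/2), c)


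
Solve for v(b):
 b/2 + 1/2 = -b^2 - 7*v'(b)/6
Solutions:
 v(b) = C1 - 2*b^3/7 - 3*b^2/14 - 3*b/7


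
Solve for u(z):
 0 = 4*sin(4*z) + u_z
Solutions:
 u(z) = C1 + cos(4*z)


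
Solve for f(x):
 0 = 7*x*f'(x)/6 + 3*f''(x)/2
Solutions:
 f(x) = C1 + C2*erf(sqrt(14)*x/6)


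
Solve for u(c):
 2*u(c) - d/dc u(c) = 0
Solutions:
 u(c) = C1*exp(2*c)


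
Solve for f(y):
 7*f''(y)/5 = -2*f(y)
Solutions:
 f(y) = C1*sin(sqrt(70)*y/7) + C2*cos(sqrt(70)*y/7)


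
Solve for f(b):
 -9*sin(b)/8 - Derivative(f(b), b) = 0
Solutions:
 f(b) = C1 + 9*cos(b)/8


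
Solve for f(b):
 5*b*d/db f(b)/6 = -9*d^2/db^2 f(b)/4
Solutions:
 f(b) = C1 + C2*erf(sqrt(15)*b/9)


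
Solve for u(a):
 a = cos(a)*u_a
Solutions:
 u(a) = C1 + Integral(a/cos(a), a)


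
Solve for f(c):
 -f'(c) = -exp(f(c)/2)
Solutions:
 f(c) = 2*log(-1/(C1 + c)) + 2*log(2)


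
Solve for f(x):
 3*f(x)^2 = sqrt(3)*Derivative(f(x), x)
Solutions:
 f(x) = -1/(C1 + sqrt(3)*x)


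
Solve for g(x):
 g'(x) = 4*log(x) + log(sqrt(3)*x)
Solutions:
 g(x) = C1 + 5*x*log(x) - 5*x + x*log(3)/2


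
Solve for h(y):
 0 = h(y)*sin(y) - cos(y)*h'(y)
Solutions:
 h(y) = C1/cos(y)


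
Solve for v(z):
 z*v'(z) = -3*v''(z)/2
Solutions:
 v(z) = C1 + C2*erf(sqrt(3)*z/3)
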